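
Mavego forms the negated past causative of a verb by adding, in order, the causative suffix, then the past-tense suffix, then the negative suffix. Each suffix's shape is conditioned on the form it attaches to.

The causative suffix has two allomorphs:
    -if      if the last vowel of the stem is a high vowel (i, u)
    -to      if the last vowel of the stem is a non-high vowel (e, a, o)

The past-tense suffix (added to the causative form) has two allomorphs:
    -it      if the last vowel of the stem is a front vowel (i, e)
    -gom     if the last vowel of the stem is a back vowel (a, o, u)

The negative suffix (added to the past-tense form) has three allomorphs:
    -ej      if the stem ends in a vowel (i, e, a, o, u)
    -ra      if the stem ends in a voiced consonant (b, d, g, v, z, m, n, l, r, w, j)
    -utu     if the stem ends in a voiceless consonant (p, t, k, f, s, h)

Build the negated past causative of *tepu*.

Since the last vowel of *tepu* is /u/ (a high vowel), it takes -if, giving *tepuif*.
The causative form *tepuif*: last vowel = /i/, a front vowel → -it → *tepuifit*.
The past-tense form *tepuifit*: final sound = /t/, a voiceless consonant → -utu → *tepuifitutu*.

tepuifitutu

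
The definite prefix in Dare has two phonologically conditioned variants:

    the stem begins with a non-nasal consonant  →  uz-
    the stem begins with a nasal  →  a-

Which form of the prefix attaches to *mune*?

The first consonant of *mune* is /m/, which is a nasal, so the prefix is a-.

a-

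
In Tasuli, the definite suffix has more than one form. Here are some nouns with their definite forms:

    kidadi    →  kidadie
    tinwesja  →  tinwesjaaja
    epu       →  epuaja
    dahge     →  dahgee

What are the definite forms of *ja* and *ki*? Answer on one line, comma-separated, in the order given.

jaaja, kie

The alternation tracks the last vowel of the stem — -e when the last vowel of the stem is a front vowel (*kidadi*, *dahge*); -aja when the last vowel of the stem is a back vowel (*tinwesja*, *epu*).
*ja*: last vowel = /a/, a back vowel → -aja → *jaaja*.
The last vowel of *ki* is /i/, which is a front vowel, so the suffix is -e, giving *kie*.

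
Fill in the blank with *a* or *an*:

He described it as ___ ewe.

a

The indefinite article is chosen by the initial *sound* of the following word, not its spelling.
*ewe* begins with the sound /juː/ (pronounced /juː/) — a consonant sound.
So the article is *a*: He described it as a ewe.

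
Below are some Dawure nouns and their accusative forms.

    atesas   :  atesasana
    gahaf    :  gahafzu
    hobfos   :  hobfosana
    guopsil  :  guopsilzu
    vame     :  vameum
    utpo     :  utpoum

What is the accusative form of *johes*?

The pattern is sibilance of the final sound: -ana when the stem ends in a sibilant (*atesas*, *hobfos*); -zu when the stem ends in a non-sibilant consonant (*gahaf*, *guopsil*); -um when the stem ends in a vowel (*vame*, *utpo*).
The final sound of *johes* is /s/, which is a sibilant, so the suffix is -ana, giving *johesana*.

johesana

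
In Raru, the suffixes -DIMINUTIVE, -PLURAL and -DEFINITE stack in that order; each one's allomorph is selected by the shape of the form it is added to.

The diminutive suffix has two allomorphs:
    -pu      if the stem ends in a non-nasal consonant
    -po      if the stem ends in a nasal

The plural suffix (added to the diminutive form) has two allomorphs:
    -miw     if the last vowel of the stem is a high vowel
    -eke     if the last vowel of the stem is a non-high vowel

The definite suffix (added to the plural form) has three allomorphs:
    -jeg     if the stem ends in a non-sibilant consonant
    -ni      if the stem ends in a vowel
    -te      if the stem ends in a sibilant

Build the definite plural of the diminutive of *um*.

umpoekeni

Since the final consonant of *um* is /m/ (a nasal), it takes -po, giving *umpo*.
The diminutive form *umpo*: last vowel = /o/, a non-high vowel → -eke → *umpoeke*.
The plural form *umpoeke* — final sound /e/ (a vowel) → -ni → *umpoekeni*.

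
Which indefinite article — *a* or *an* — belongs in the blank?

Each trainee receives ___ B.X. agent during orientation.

a

The indefinite article is chosen by the initial *sound* of the following word, not its spelling.
The initialism *B.X.* is read letter by letter; the first letter, B, is pronounced /biː/, which begins with a consonant sound.
So the article is *a*: Each trainee receives a B.X. agent during orientation.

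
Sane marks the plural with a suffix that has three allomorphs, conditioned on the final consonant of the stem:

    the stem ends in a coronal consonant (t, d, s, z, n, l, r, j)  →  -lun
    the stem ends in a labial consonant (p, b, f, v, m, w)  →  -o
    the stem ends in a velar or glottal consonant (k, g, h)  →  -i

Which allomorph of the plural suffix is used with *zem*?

*zem* — final consonant /m/ (labial) → -o.

-o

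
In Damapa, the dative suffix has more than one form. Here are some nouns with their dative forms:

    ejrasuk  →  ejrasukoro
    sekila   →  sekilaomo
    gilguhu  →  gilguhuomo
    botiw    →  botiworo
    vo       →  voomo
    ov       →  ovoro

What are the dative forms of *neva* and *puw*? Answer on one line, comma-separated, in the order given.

The alternation tracks the final sound of the stem — -oro when the stem ends in a consonant (*ejrasuk*, *botiw*, *ov*); -omo when the stem ends in a vowel (*sekila*, *gilguhu*, *vo*).
Since the final sound of *neva* is /a/ (a vowel), it takes -omo, giving *nevaomo*.
*puw* — final sound /w/ (a consonant) → -oro → *puworo*.

nevaomo, puworo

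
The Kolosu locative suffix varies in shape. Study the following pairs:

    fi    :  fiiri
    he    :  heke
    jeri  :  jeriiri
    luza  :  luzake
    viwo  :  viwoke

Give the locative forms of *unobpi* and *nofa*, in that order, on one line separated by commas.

The alternation tracks the last vowel of the stem — -iri when the last vowel of the stem is a high vowel (*fi*, *jeri*); -ke when the last vowel of the stem is a non-high vowel (*he*, *luza*, *viwo*).
Since the last vowel of *unobpi* is /i/ (a high vowel), it takes -iri, giving *unobpiiri*.
The last vowel of *nofa* is /a/, which is a non-high vowel, so the suffix is -ke, giving *nofake*.

unobpiiri, nofake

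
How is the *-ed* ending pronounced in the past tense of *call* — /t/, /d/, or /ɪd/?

The stem *call* ends in a voiced sound other than /d/.
The -ed suffix is realized as /ɪd/ after /t, d/; as /t/ after other voiceless consonants; and as /d/ after other voiced sounds.
So -ed on *call* is pronounced /d/.

/d/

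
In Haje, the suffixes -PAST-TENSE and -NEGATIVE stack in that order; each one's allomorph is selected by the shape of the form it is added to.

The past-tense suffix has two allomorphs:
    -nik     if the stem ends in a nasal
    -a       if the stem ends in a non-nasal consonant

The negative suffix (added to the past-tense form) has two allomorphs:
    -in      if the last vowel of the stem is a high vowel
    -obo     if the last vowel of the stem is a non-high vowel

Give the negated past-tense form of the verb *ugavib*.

The final consonant of *ugavib* is /b/, which is non-nasal, so the past-tense suffix is -a, giving *ugaviba*.
Since the last vowel of the past-tense form *ugaviba* is /a/ (a non-high vowel), it takes -obo, giving *ugavibaobo*.

ugavibaobo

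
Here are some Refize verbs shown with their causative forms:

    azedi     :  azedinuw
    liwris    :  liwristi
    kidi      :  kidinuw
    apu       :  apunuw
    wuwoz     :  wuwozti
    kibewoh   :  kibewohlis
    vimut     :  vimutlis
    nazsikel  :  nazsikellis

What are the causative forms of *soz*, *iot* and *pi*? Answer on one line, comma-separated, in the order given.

The pattern is sibilance of the final sound: -ti when the stem ends in a sibilant (*liwris*, *wuwoz*); -lis when the stem ends in a non-sibilant consonant (*kibewoh*, *vimut*, *nazsikel*); -nuw when the stem ends in a vowel (*azedi*, *kidi*, *apu*).
Since the final sound of *soz* is /z/ (a sibilant), it takes -ti, giving *sozti*.
The final sound of *iot* is /t/, which is a non-sibilant consonant, so the suffix is -lis, giving *iotlis*.
*pi* — final sound /i/ (a vowel) → -nuw → *pinuw*.

sozti, iotlis, pinuw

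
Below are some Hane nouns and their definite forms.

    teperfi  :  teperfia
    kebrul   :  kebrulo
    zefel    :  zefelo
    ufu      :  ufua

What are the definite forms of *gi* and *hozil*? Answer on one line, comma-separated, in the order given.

gia, hozilo

The pattern is consonant vs. vowel: -o when the stem ends in a consonant (*kebrul*, *zefel*); -a when the stem ends in a vowel (*teperfi*, *ufu*).
*gi* — final sound /i/ (a vowel) → -a → *gia*.
*hozil*: final sound = /l/, a consonant → -o → *hozilo*.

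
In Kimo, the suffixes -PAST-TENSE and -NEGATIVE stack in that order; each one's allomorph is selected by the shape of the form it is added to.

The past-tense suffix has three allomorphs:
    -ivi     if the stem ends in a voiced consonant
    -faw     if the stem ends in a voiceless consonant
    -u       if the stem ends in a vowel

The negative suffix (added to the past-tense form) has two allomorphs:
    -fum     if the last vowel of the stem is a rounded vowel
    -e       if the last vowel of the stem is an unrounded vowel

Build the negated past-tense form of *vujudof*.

*vujudof*: final sound = /f/, a voiceless consonant → -faw → *vujudoffaw*.
The past-tense form *vujudoffaw*: last vowel = /a/, an unrounded vowel → -e → *vujudoffawe*.

vujudoffawe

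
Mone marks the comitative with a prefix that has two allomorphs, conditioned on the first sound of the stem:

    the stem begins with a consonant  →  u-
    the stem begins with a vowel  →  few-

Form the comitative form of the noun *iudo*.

fewiudo

Since the first sound of *iudo* is /i/ (a vowel), it takes few-, giving *fewiudo*.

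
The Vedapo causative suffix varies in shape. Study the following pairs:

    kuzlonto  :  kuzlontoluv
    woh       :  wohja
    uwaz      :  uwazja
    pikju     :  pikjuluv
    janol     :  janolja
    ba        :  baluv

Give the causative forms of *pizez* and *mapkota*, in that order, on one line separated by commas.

The suffix is conditioned by the final sound: -ja when the stem ends in a consonant (*woh*, *uwaz*, *janol*); -luv when the stem ends in a vowel (*kuzlonto*, *pikju*, *ba*).
*pizez*: final sound = /z/, a consonant → -ja → *pizezja*.
*mapkota*: final sound = /a/, a vowel → -luv → *mapkotaluv*.

pizezja, mapkotaluv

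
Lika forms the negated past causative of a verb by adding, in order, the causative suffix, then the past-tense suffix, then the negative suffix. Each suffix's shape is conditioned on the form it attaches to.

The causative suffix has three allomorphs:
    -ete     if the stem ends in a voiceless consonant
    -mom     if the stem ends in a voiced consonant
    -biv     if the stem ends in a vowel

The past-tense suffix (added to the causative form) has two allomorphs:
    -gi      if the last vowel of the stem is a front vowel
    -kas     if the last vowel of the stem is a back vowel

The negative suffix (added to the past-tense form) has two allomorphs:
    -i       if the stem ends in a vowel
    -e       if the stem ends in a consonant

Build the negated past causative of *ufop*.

ufopetegii

Since the final sound of *ufop* is /p/ (a voiceless consonant), it takes -ete, giving *ufopete*.
The causative form *ufopete*: last vowel = /e/, a front vowel → -gi → *ufopetegi*.
The final sound of the past-tense form *ufopetegi* is /i/, which is a vowel, so the negative suffix is -i, giving *ufopetegii*.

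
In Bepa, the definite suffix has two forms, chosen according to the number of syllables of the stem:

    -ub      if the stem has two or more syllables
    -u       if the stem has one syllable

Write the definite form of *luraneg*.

With 3 syllables, *luraneg* takes -ub → *luranegub*.

luranegub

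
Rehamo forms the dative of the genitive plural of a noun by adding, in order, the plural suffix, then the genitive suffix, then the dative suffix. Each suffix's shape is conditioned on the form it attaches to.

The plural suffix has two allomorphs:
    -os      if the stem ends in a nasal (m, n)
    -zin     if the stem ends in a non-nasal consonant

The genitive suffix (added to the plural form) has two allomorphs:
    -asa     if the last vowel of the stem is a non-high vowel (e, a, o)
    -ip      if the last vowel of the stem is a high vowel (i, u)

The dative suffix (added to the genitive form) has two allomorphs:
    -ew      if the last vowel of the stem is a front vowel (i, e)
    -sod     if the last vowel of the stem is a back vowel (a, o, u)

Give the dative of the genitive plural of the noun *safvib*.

*safvib*: final consonant = /b/, non-nasal → -zin → *safvibzin*.
Since the last vowel of the plural form *safvibzin* is /i/ (a high vowel), it takes -ip, giving *safvibzinip*.
The genitive form *safvibzinip* — last vowel /i/ (a front vowel) → -ew → *safvibzinipew*.

safvibzinipew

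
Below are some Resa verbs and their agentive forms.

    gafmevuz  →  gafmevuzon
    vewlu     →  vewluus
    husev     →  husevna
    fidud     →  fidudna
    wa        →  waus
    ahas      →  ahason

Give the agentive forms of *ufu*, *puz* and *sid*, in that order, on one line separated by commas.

The alternation tracks the final sound of the stem — -on when the stem ends in a sibilant (*gafmevuz*, *ahas*); -na when the stem ends in a non-sibilant consonant (*husev*, *fidud*); -us when the stem ends in a vowel (*vewlu*, *wa*).
*ufu* — final sound /u/ (a vowel) → -us → *ufuus*.
The final sound of *puz* is /z/, which is a sibilant, so the suffix is -on, giving *puzon*.
The final sound of *sid* is /d/, which is a non-sibilant consonant, so the suffix is -na, giving *sidna*.

ufuus, puzon, sidna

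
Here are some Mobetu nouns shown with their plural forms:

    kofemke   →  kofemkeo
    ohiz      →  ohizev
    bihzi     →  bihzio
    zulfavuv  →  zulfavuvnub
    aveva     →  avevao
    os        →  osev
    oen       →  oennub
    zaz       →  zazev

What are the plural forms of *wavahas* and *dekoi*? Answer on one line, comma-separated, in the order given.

The suffix is conditioned by the final sound: -ev when the stem ends in a sibilant (*ohiz*, *os*, *zaz*); -nub when the stem ends in a non-sibilant consonant (*zulfavuv*, *oen*); -o when the stem ends in a vowel (*kofemke*, *bihzi*, *aveva*).
Since the final sound of *wavahas* is /s/ (a sibilant), it takes -ev, giving *wavahasev*.
*dekoi* — final sound /i/ (a vowel) → -o → *dekoio*.

wavahasev, dekoio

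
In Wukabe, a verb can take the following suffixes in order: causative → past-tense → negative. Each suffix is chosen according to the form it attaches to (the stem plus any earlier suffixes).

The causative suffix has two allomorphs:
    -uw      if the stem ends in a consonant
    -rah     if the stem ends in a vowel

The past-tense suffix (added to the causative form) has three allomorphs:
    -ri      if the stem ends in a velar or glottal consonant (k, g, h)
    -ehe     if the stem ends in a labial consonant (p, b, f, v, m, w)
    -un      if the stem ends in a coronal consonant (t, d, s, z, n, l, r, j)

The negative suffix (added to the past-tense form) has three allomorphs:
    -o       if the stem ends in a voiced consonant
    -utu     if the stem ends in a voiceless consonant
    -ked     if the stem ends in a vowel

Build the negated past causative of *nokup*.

nokupuweheked

Since the final sound of *nokup* is /p/ (a consonant), it takes -uw, giving *nokupuw*.
The causative form *nokupuw* — final consonant /w/ (labial) → -ehe → *nokupuwehe*.
Since the final sound of the past-tense form *nokupuwehe* is /e/ (a vowel), it takes -ked, giving *nokupuweheked*.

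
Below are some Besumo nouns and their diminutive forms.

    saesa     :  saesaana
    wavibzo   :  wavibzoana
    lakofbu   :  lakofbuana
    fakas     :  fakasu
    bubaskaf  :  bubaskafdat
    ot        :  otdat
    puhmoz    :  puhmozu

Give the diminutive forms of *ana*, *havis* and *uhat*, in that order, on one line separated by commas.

The alternation tracks the final sound of the stem — -u when the stem ends in a sibilant (*fakas*, *puhmoz*); -dat when the stem ends in a non-sibilant consonant (*bubaskaf*, *ot*); -ana when the stem ends in a vowel (*saesa*, *wavibzo*, *lakofbu*).
*ana* — final sound /a/ (a vowel) → -ana → *anaana*.
*havis*: final sound = /s/, a sibilant → -u → *havisu*.
*uhat*: final sound = /t/, a non-sibilant consonant → -dat → *uhatdat*.

anaana, havisu, uhatdat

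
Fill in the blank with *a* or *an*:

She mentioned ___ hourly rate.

The indefinite article is chosen by the initial *sound* of the following word, not its spelling.
*hourly* begins with the sound /aʊ/ (silent h) — a vowel sound.
So the article is *an*: She mentioned an hourly rate.

an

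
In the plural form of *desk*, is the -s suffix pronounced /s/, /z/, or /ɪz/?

/s/

The stem *desk* ends in a voiceless non-sibilant consonant.
The plural suffix surfaces as /ɪz/ after sibilants, /s/ after other voiceless consonants, and /z/ after other voiced sounds.
So the plural -s on *desk* is pronounced /s/.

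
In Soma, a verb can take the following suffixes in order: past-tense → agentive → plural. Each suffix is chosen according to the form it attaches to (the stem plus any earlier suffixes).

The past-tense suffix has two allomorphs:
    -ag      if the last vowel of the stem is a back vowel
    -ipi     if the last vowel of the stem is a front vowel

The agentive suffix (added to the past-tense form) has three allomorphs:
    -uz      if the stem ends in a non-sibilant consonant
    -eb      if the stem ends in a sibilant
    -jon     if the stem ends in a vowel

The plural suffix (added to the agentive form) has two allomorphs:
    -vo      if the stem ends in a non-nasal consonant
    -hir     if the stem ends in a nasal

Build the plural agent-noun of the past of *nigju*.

*nigju*: last vowel = /u/, a back vowel → -ag → *nigjuag*.
Since the final sound of the past-tense form *nigjuag* is /g/ (a non-sibilant consonant), it takes -uz, giving *nigjuaguz*.
The agentive form *nigjuaguz*: final consonant = /z/, non-nasal → -vo → *nigjuaguzvo*.

nigjuaguzvo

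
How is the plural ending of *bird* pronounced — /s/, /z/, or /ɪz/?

The stem *bird* ends in a voiced non-sibilant sound.
The plural suffix surfaces as /ɪz/ after sibilants, /s/ after other voiceless consonants, and /z/ after other voiced sounds.
So the plural -s on *bird* is pronounced /z/.

/z/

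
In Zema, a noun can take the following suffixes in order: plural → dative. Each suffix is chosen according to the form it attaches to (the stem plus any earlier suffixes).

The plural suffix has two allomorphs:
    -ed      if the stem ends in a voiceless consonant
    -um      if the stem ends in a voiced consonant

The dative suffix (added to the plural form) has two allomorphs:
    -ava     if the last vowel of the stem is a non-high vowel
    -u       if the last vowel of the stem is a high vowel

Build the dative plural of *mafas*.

The final consonant of *mafas* is /s/, which is voiceless, so the plural suffix is -ed, giving *mafased*.
The plural form *mafased*: last vowel = /e/, a non-high vowel → -ava → *mafasedava*.

mafasedava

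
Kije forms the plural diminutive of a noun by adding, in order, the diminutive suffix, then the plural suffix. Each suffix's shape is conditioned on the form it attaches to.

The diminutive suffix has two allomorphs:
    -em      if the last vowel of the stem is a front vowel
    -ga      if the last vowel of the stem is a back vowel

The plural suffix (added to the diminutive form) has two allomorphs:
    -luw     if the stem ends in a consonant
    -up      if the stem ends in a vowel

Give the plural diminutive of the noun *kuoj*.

*kuoj* — last vowel /o/ (a back vowel) → -ga → *kuojga*.
The final sound of the diminutive form *kuojga* is /a/, which is a vowel, so the plural suffix is -up, giving *kuojgaup*.

kuojgaup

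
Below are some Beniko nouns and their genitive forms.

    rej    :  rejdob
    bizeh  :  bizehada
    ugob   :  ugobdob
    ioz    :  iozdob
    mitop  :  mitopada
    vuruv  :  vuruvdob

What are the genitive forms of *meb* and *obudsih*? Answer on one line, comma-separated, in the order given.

Looking at the final consonant of each stem: -ada when the stem ends in a voiceless consonant (*bizeh*, *mitop*); -dob when the stem ends in a voiced consonant (*rej*, *ugob*, *ioz*, *vuruv*).
The final consonant of *meb* is /b/, which is voiced, so the suffix is -dob, giving *mebdob*.
Since the final consonant of *obudsih* is /h/ (voiceless), it takes -ada, giving *obudsihada*.

mebdob, obudsihada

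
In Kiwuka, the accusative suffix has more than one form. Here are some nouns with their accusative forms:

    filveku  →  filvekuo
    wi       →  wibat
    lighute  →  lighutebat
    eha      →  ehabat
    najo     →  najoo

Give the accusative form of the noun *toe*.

Looking at the last vowel of each stem: -o when the last vowel of the stem is a rounded vowel (*filveku*, *najo*); -bat when the last vowel of the stem is an unrounded vowel (*wi*, *lighute*, *eha*).
*toe* — last vowel /e/ (an unrounded vowel) → -bat → *toebat*.

toebat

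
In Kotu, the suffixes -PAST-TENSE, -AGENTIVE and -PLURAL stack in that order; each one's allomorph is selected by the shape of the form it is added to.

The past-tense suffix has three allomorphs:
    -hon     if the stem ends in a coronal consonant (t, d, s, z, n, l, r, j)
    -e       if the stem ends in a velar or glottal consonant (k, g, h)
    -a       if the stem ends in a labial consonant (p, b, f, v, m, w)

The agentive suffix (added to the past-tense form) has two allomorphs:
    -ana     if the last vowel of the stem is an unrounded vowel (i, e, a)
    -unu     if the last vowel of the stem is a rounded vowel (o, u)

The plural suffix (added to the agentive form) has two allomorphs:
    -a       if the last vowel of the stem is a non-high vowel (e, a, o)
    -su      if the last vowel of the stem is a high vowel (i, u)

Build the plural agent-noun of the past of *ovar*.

ovarhonunusu

*ovar*: final consonant = /r/, coronal → -hon → *ovarhon*.
Since the last vowel of the past-tense form *ovarhon* is /o/ (a rounded vowel), it takes -unu, giving *ovarhonunu*.
The agentive form *ovarhonunu* — last vowel /u/ (a high vowel) → -su → *ovarhonunusu*.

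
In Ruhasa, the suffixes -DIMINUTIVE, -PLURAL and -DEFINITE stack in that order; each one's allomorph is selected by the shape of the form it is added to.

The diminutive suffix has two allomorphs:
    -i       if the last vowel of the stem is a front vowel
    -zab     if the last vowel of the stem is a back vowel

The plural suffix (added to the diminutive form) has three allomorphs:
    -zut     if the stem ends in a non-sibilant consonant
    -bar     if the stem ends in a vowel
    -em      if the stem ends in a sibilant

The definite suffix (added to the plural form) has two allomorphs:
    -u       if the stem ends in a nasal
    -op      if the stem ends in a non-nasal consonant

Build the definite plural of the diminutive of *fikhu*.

Since the last vowel of *fikhu* is /u/ (a back vowel), it takes -zab, giving *fikhuzab*.
The final sound of the diminutive form *fikhuzab* is /b/, which is a non-sibilant consonant, so the plural suffix is -zut, giving *fikhuzabzut*.
Since the final consonant of the plural form *fikhuzabzut* is /t/ (non-nasal), it takes -op, giving *fikhuzabzutop*.

fikhuzabzutop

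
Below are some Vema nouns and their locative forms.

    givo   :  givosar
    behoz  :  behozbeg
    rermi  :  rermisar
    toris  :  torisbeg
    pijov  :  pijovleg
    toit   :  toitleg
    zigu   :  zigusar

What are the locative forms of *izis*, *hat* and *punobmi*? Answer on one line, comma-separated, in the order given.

The alternation tracks the final sound of the stem — -beg when the stem ends in a sibilant (*behoz*, *toris*); -leg when the stem ends in a non-sibilant consonant (*pijov*, *toit*); -sar when the stem ends in a vowel (*givo*, *rermi*, *zigu*).
*izis*: final sound = /s/, a sibilant → -beg → *izisbeg*.
The final sound of *hat* is /t/, which is a non-sibilant consonant, so the suffix is -leg, giving *hatleg*.
*punobmi* — final sound /i/ (a vowel) → -sar → *punobmisar*.

izisbeg, hatleg, punobmisar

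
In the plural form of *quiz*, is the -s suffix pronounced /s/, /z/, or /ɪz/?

/ɪz/

The stem *quiz* ends in a sibilant (/s, z, ʃ, ʒ, tʃ, dʒ/).
The plural suffix surfaces as /ɪz/ after sibilants, /s/ after other voiceless consonants, and /z/ after other voiced sounds.
So the plural -s on *quiz* is pronounced /ɪz/.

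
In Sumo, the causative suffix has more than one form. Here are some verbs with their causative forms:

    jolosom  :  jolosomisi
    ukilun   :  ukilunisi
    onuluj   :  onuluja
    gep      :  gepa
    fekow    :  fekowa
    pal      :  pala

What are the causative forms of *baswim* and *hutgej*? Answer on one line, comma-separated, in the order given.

The pattern is nasality of the final consonant: -isi when the stem ends in a nasal (*jolosom*, *ukilun*); -a when the stem ends in a non-nasal consonant (*onuluj*, *gep*, *fekow*, *pal*).
Since the final consonant of *baswim* is /m/ (a nasal), it takes -isi, giving *baswimisi*.
*hutgej*: final consonant = /j/, non-nasal → -a → *hutgeja*.

baswimisi, hutgeja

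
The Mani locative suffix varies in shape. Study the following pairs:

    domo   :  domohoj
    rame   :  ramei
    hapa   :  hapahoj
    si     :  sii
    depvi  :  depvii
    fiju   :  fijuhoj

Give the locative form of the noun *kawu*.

kawuhoj

The suffix is conditioned by the last vowel: -i when the last vowel of the stem is a front vowel (*rame*, *si*, *depvi*); -hoj when the last vowel of the stem is a back vowel (*domo*, *hapa*, *fiju*).
The last vowel of *kawu* is /u/, which is a back vowel, so the suffix is -hoj, giving *kawuhoj*.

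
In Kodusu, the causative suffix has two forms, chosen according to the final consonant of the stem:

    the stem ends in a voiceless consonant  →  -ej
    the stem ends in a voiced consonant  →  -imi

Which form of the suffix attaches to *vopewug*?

*vopewug*: final consonant = /g/, voiced → -imi.

-imi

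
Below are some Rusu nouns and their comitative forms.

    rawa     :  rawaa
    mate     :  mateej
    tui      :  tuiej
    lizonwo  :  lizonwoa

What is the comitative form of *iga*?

The suffix is conditioned by the last vowel: -ej when the last vowel of the stem is a front vowel (*mate*, *tui*); -a when the last vowel of the stem is a back vowel (*rawa*, *lizonwo*).
The last vowel of *iga* is /a/, which is a back vowel, so the suffix is -a, giving *igaa*.

igaa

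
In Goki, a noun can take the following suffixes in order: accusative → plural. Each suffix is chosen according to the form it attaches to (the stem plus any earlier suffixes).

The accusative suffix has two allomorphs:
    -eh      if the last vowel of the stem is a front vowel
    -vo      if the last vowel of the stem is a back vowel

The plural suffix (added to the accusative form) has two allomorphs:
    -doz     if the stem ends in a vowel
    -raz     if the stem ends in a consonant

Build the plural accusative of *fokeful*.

fokefulvodoz

*fokeful*: last vowel = /u/, a back vowel → -vo → *fokefulvo*.
The final sound of the accusative form *fokefulvo* is /o/, which is a vowel, so the plural suffix is -doz, giving *fokefulvodoz*.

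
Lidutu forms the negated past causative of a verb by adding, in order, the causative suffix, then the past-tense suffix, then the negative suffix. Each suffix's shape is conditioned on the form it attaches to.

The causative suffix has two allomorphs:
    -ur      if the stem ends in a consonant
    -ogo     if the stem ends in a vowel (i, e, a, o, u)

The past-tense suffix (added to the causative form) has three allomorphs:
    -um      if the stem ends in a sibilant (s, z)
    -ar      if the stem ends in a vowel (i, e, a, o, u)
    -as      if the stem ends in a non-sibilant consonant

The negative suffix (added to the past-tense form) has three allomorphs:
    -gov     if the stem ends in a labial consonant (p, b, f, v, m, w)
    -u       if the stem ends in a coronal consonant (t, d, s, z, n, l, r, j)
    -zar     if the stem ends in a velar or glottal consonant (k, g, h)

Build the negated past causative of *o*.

oogoaru

Since the final sound of *o* is /o/ (a vowel), it takes -ogo, giving *oogo*.
The causative form *oogo*: final sound = /o/, a vowel → -ar → *oogoar*.
Since the final consonant of the past-tense form *oogoar* is /r/ (coronal), it takes -u, giving *oogoaru*.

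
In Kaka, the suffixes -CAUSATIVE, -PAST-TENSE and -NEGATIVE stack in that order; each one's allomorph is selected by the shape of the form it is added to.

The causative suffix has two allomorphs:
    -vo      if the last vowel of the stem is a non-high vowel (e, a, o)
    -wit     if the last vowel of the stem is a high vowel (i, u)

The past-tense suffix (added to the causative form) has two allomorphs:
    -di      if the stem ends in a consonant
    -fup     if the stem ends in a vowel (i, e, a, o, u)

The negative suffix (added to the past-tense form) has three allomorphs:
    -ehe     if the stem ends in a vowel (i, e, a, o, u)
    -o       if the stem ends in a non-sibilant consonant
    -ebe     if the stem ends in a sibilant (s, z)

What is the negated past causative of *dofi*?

dofiwitdiehe

The last vowel of *dofi* is /i/, which is a high vowel, so the causative suffix is -wit, giving *dofiwit*.
The causative form *dofiwit*: final sound = /t/, a consonant → -di → *dofiwitdi*.
The final sound of the past-tense form *dofiwitdi* is /i/, which is a vowel, so the negative suffix is -ehe, giving *dofiwitdiehe*.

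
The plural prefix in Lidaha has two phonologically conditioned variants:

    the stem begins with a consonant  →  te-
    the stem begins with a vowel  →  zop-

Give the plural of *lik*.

*lik* — first sound /l/ (a consonant) → te- → *telik*.

telik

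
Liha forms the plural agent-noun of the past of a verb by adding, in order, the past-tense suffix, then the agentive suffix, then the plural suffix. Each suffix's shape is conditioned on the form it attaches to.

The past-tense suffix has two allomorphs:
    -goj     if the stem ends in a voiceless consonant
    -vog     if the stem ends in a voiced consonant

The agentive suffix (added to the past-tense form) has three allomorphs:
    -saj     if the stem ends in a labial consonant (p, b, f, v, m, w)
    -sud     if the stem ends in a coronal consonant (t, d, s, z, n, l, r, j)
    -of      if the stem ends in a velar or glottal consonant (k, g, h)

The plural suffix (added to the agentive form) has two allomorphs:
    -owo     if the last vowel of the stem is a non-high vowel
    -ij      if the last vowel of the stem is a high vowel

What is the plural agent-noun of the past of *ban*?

*ban* — final consonant /n/ (voiced) → -vog → *banvog*.
The past-tense form *banvog*: final consonant = /g/, velar/glottal → -of → *banvogof*.
Since the last vowel of the agentive form *banvogof* is /o/ (a non-high vowel), it takes -owo, giving *banvogofowo*.

banvogofowo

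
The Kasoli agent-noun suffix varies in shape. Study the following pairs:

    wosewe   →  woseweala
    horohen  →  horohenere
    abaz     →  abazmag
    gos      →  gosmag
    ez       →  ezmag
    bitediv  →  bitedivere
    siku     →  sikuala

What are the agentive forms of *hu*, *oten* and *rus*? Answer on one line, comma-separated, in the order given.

Looking at the final sound of each stem: -mag when the stem ends in a sibilant (*abaz*, *gos*, *ez*); -ere when the stem ends in a non-sibilant consonant (*horohen*, *bitediv*); -ala when the stem ends in a vowel (*wosewe*, *siku*).
Since the final sound of *hu* is /u/ (a vowel), it takes -ala, giving *huala*.
*oten*: final sound = /n/, a non-sibilant consonant → -ere → *otenere*.
The final sound of *rus* is /s/, which is a sibilant, so the suffix is -mag, giving *rusmag*.

huala, otenere, rusmag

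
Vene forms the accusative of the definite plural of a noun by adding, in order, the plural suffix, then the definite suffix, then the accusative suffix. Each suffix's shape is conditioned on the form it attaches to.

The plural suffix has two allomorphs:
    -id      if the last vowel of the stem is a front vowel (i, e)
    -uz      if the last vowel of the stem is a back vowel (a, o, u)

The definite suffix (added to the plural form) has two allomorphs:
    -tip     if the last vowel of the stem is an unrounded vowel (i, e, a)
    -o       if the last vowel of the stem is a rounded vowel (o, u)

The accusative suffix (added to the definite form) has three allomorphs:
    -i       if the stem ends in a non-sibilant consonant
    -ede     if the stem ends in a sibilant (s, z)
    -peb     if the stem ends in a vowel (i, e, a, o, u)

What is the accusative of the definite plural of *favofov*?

favofovuzopeb

*favofov* — last vowel /o/ (a back vowel) → -uz → *favofovuz*.
The plural form *favofovuz*: last vowel = /u/, a rounded vowel → -o → *favofovuzo*.
The definite form *favofovuzo* — final sound /o/ (a vowel) → -peb → *favofovuzopeb*.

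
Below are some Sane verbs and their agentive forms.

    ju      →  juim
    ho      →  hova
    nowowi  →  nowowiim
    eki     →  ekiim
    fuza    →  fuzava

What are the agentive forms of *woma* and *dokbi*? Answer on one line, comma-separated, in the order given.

The alternation tracks the last vowel of the stem — -im when the last vowel of the stem is a high vowel (*ju*, *nowowi*, *eki*); -va when the last vowel of the stem is a non-high vowel (*ho*, *fuza*).
The last vowel of *woma* is /a/, which is a non-high vowel, so the suffix is -va, giving *womava*.
Since the last vowel of *dokbi* is /i/ (a high vowel), it takes -im, giving *dokbiim*.

womava, dokbiim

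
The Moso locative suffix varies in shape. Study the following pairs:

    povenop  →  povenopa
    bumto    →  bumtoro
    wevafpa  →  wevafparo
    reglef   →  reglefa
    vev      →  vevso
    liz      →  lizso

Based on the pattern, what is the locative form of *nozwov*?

Looking at the final sound of each stem: -a when the stem ends in a voiceless consonant (*povenop*, *reglef*); -so when the stem ends in a voiced consonant (*vev*, *liz*); -ro when the stem ends in a vowel (*bumto*, *wevafpa*).
Since the final sound of *nozwov* is /v/ (a voiced consonant), it takes -so, giving *nozwovso*.

nozwovso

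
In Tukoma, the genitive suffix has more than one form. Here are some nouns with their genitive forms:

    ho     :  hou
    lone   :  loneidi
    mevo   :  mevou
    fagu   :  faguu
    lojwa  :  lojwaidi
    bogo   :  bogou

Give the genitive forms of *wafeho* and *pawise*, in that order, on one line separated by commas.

Looking at the last vowel of each stem: -u when the last vowel of the stem is a rounded vowel (*ho*, *mevo*, *fagu*, *bogo*); -idi when the last vowel of the stem is an unrounded vowel (*lone*, *lojwa*).
Since the last vowel of *wafeho* is /o/ (a rounded vowel), it takes -u, giving *wafehou*.
*pawise*: last vowel = /e/, an unrounded vowel → -idi → *pawiseidi*.

wafehou, pawiseidi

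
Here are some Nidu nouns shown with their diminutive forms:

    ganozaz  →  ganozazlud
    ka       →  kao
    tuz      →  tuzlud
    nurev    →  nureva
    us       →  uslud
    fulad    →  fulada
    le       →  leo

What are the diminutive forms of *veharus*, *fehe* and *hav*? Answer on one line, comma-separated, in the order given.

veharuslud, feheo, hava

The suffix is conditioned by the final sound: -lud when the stem ends in a sibilant (*ganozaz*, *tuz*, *us*); -a when the stem ends in a non-sibilant consonant (*nurev*, *fulad*); -o when the stem ends in a vowel (*ka*, *le*).
Since the final sound of *veharus* is /s/ (a sibilant), it takes -lud, giving *veharuslud*.
The final sound of *fehe* is /e/, which is a vowel, so the suffix is -o, giving *feheo*.
*hav*: final sound = /v/, a non-sibilant consonant → -a → *hava*.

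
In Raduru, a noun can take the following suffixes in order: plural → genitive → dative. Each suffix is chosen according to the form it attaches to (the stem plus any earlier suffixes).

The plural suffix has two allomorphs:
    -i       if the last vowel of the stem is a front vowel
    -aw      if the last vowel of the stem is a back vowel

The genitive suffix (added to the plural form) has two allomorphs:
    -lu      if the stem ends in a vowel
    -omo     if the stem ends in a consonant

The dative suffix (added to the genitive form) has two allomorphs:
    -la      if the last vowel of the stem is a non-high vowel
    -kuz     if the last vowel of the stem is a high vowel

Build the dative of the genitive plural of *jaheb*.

Since the last vowel of *jaheb* is /e/ (a front vowel), it takes -i, giving *jahebi*.
The final sound of the plural form *jahebi* is /i/, which is a vowel, so the genitive suffix is -lu, giving *jahebilu*.
The genitive form *jahebilu* — last vowel /u/ (a high vowel) → -kuz → *jahebilukuz*.

jahebilukuz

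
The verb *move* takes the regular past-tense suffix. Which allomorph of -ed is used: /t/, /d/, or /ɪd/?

/d/

The stem *move* ends in a voiced sound other than /d/.
The -ed suffix is realized as /ɪd/ after /t, d/; as /t/ after other voiceless consonants; and as /d/ after other voiced sounds.
So -ed on *move* is pronounced /d/.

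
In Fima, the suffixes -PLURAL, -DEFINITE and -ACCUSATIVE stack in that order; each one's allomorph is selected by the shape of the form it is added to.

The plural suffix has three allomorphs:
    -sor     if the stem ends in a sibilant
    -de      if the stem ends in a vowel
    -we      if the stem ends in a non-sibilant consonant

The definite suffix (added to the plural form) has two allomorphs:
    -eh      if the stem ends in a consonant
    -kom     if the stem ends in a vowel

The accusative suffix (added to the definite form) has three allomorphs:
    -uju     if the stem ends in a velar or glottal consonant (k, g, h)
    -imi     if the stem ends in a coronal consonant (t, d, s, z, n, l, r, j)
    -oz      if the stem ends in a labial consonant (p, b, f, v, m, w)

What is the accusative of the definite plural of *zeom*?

*zeom*: final sound = /m/, a non-sibilant consonant → -we → *zeomwe*.
The final sound of the plural form *zeomwe* is /e/, which is a vowel, so the definite suffix is -kom, giving *zeomwekom*.
The definite form *zeomwekom*: final consonant = /m/, labial → -oz → *zeomwekomoz*.

zeomwekomoz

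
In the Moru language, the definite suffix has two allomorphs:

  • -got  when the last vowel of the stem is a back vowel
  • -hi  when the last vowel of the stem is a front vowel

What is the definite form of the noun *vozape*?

*vozape*: last vowel = /e/, a front vowel → -hi → *vozapehi*.

vozapehi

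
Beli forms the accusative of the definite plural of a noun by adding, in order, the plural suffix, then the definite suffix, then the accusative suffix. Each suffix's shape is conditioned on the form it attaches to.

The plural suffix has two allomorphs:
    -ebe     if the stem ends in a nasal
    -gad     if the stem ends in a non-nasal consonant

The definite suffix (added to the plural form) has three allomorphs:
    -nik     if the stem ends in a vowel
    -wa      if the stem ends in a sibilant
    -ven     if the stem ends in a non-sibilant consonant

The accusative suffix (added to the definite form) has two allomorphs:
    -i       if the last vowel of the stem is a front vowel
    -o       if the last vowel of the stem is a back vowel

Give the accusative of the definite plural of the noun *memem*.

mememebeniki

*memem* — final consonant /m/ (a nasal) → -ebe → *mememebe*.
The plural form *mememebe* — final sound /e/ (a vowel) → -nik → *mememebenik*.
The definite form *mememebenik*: last vowel = /i/, a front vowel → -i → *mememebeniki*.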